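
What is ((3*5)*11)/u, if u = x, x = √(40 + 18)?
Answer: 165*√58/58 ≈ 21.666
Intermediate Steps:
x = √58 ≈ 7.6158
u = √58 ≈ 7.6158
((3*5)*11)/u = ((3*5)*11)/(√58) = (15*11)*(√58/58) = 165*(√58/58) = 165*√58/58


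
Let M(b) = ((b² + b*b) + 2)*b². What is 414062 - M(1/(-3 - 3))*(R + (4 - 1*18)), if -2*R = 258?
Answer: 268317467/648 ≈ 4.1407e+5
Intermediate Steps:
R = -129 (R = -½*258 = -129)
M(b) = b²*(2 + 2*b²) (M(b) = ((b² + b²) + 2)*b² = (2*b² + 2)*b² = (2 + 2*b²)*b² = b²*(2 + 2*b²))
414062 - M(1/(-3 - 3))*(R + (4 - 1*18)) = 414062 - 2*(1/(-3 - 3))²*(1 + (1/(-3 - 3))²)*(-129 + (4 - 1*18)) = 414062 - 2*(1/(-6))²*(1 + (1/(-6))²)*(-129 + (4 - 18)) = 414062 - 2*(-⅙)²*(1 + (-⅙)²)*(-129 - 14) = 414062 - 2*(1/36)*(1 + 1/36)*(-143) = 414062 - 2*(1/36)*(37/36)*(-143) = 414062 - 37*(-143)/648 = 414062 - 1*(-5291/648) = 414062 + 5291/648 = 268317467/648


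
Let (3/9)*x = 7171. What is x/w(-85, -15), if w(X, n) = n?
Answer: -7171/5 ≈ -1434.2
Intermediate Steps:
x = 21513 (x = 3*7171 = 21513)
x/w(-85, -15) = 21513/(-15) = 21513*(-1/15) = -7171/5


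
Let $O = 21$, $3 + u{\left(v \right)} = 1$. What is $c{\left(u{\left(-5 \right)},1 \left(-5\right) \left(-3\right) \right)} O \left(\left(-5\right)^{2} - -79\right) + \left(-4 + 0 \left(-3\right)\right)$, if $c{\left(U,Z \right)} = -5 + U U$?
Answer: $-2188$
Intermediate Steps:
$u{\left(v \right)} = -2$ ($u{\left(v \right)} = -3 + 1 = -2$)
$c{\left(U,Z \right)} = -5 + U^{2}$
$c{\left(u{\left(-5 \right)},1 \left(-5\right) \left(-3\right) \right)} O \left(\left(-5\right)^{2} - -79\right) + \left(-4 + 0 \left(-3\right)\right) = \left(-5 + \left(-2\right)^{2}\right) 21 \left(\left(-5\right)^{2} - -79\right) + \left(-4 + 0 \left(-3\right)\right) = \left(-5 + 4\right) 21 \left(25 + 79\right) + \left(-4 + 0\right) = \left(-1\right) 21 \cdot 104 - 4 = \left(-21\right) 104 - 4 = -2184 - 4 = -2188$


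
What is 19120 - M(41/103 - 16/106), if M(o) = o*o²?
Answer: 3110475809198931/162681917579 ≈ 19120.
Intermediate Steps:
M(o) = o³
19120 - M(41/103 - 16/106) = 19120 - (41/103 - 16/106)³ = 19120 - (41*(1/103) - 16*1/106)³ = 19120 - (41/103 - 8/53)³ = 19120 - (1349/5459)³ = 19120 - 1*2454911549/162681917579 = 19120 - 2454911549/162681917579 = 3110475809198931/162681917579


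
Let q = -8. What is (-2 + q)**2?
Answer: 100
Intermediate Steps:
(-2 + q)**2 = (-2 - 8)**2 = (-10)**2 = 100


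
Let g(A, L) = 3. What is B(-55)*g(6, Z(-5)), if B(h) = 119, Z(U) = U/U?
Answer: 357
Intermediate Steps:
Z(U) = 1
B(-55)*g(6, Z(-5)) = 119*3 = 357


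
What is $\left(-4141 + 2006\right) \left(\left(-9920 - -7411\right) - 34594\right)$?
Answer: $79214905$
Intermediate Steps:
$\left(-4141 + 2006\right) \left(\left(-9920 - -7411\right) - 34594\right) = - 2135 \left(\left(-9920 + 7411\right) - 34594\right) = - 2135 \left(-2509 - 34594\right) = \left(-2135\right) \left(-37103\right) = 79214905$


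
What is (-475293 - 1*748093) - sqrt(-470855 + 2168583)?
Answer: -1223386 - 8*sqrt(26527) ≈ -1.2247e+6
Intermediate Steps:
(-475293 - 1*748093) - sqrt(-470855 + 2168583) = (-475293 - 748093) - sqrt(1697728) = -1223386 - 8*sqrt(26527)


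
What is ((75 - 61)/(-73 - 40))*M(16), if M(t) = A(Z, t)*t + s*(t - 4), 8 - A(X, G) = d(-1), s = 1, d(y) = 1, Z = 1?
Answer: -1736/113 ≈ -15.363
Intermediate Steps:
A(X, G) = 7 (A(X, G) = 8 - 1*1 = 8 - 1 = 7)
M(t) = -4 + 8*t (M(t) = 7*t + 1*(t - 4) = 7*t + 1*(-4 + t) = 7*t + (-4 + t) = -4 + 8*t)
((75 - 61)/(-73 - 40))*M(16) = ((75 - 61)/(-73 - 40))*(-4 + 8*16) = (14/(-113))*(-4 + 128) = (14*(-1/113))*124 = -14/113*124 = -1736/113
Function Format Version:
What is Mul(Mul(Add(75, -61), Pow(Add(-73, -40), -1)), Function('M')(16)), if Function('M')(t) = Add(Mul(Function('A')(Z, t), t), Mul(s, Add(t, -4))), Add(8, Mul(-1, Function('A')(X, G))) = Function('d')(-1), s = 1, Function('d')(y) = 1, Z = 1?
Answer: Rational(-1736, 113) ≈ -15.363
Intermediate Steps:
Function('A')(X, G) = 7 (Function('A')(X, G) = Add(8, Mul(-1, 1)) = Add(8, -1) = 7)
Function('M')(t) = Add(-4, Mul(8, t)) (Function('M')(t) = Add(Mul(7, t), Mul(1, Add(t, -4))) = Add(Mul(7, t), Mul(1, Add(-4, t))) = Add(Mul(7, t), Add(-4, t)) = Add(-4, Mul(8, t)))
Mul(Mul(Add(75, -61), Pow(Add(-73, -40), -1)), Function('M')(16)) = Mul(Mul(Add(75, -61), Pow(Add(-73, -40), -1)), Add(-4, Mul(8, 16))) = Mul(Mul(14, Pow(-113, -1)), Add(-4, 128)) = Mul(Mul(14, Rational(-1, 113)), 124) = Mul(Rational(-14, 113), 124) = Rational(-1736, 113)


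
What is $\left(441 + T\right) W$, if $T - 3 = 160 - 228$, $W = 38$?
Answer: $14288$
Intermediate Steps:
$T = -65$ ($T = 3 + \left(160 - 228\right) = 3 - 68 = -65$)
$\left(441 + T\right) W = \left(441 - 65\right) 38 = 376 \cdot 38 = 14288$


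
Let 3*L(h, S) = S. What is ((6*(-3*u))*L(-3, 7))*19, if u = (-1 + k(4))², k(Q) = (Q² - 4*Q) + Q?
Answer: -7182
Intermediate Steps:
k(Q) = Q² - 3*Q
u = 9 (u = (-1 + 4*(-3 + 4))² = (-1 + 4*1)² = (-1 + 4)² = 3² = 9)
L(h, S) = S/3
((6*(-3*u))*L(-3, 7))*19 = ((6*(-3*9))*((⅓)*7))*19 = ((6*(-27))*(7/3))*19 = -162*7/3*19 = -378*19 = -7182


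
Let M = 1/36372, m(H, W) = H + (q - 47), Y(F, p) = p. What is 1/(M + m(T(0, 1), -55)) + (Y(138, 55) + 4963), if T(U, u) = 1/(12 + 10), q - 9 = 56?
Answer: 36229622446/7219853 ≈ 5018.1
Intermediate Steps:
q = 65 (q = 9 + 56 = 65)
T(U, u) = 1/22
m(H, W) = 18 + H (m(H, W) = H + (65 - 47) = H + 18 = 18 + H)
M = 1/36372 ≈ 2.7494e-5
1/(M + m(T(0, 1), -55)) + (Y(138, 55) + 4963) = 1/(1/36372 + (18 + 1/22)) + (55 + 4963) = 1/(1/36372 + 397/22) + 5018 = 1/(7219853/400092) + 5018 = 400092/7219853 + 5018 = 36229622446/7219853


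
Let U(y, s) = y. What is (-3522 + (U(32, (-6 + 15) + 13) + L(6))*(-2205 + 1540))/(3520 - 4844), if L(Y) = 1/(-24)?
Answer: 594583/31776 ≈ 18.712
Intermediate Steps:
L(Y) = -1/24
(-3522 + (U(32, (-6 + 15) + 13) + L(6))*(-2205 + 1540))/(3520 - 4844) = (-3522 + (32 - 1/24)*(-2205 + 1540))/(3520 - 4844) = (-3522 + (767/24)*(-665))/(-1324) = (-3522 - 510055/24)*(-1/1324) = -594583/24*(-1/1324) = 594583/31776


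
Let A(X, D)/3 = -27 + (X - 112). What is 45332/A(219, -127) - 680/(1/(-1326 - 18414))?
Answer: 805403333/60 ≈ 1.3423e+7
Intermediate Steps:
A(X, D) = -417 + 3*X (A(X, D) = 3*(-27 + (X - 112)) = 3*(-27 + (-112 + X)) = 3*(-139 + X) = -417 + 3*X)
45332/A(219, -127) - 680/(1/(-1326 - 18414)) = 45332/(-417 + 3*219) - 680/(1/(-1326 - 18414)) = 45332/(-417 + 657) - 680/(1/(-19740)) = 45332/240 - 680/(-1/19740) = 45332*(1/240) - 680*(-19740) = 11333/60 + 13423200 = 805403333/60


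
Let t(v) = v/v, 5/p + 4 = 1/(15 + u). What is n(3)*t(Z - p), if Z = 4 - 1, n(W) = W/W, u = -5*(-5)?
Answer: 1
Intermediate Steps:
u = 25
n(W) = 1
p = -200/159 (p = 5/(-4 + 1/(15 + 25)) = 5/(-4 + 1/40) = 5/(-159/40) = 5*(-40/159) = -200/159 ≈ -1.2579)
Z = 3
t(v) = 1
n(3)*t(Z - p) = 1*1 = 1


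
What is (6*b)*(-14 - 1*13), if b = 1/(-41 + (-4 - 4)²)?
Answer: -162/23 ≈ -7.0435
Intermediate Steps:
b = 1/23 (b = 1/(-41 + (-8)²) = 1/(-41 + 64) = 1/23 ≈ 0.043478)
(6*b)*(-14 - 1*13) = (6*(1/23))*(-14 - 1*13) = 6*(-14 - 13)/23 = (6/23)*(-27) = -162/23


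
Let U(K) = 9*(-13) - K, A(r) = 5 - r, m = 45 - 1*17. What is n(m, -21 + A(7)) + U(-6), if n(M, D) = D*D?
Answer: 418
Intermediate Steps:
m = 28 (m = 45 - 17 = 28)
n(M, D) = D²
U(K) = -117 - K
n(m, -21 + A(7)) + U(-6) = (-21 + (5 - 1*7))² + (-117 - 1*(-6)) = (-21 + (5 - 7))² + (-117 + 6) = (-21 - 2)² - 111 = (-23)² - 111 = 529 - 111 = 418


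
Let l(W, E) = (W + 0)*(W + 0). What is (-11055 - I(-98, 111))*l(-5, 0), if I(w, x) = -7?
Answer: -276200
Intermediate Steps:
l(W, E) = W² (l(W, E) = W*W = W²)
(-11055 - I(-98, 111))*l(-5, 0) = (-11055 - 1*(-7))*(-5)² = (-11055 + 7)*25 = -11048*25 = -276200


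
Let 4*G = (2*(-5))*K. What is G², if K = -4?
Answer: 100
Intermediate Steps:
G = 10 (G = ((2*(-5))*(-4))/4 = (-10*(-4))/4 = (¼)*40 = 10)
G² = 10² = 100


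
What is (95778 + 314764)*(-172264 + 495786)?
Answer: 132819368924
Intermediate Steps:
(95778 + 314764)*(-172264 + 495786) = 410542*323522 = 132819368924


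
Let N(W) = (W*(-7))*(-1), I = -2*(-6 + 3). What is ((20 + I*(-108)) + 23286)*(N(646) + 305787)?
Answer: 7030981322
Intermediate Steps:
I = 6 (I = -2*(-3) = 6)
N(W) = 7*W (N(W) = -7*W*(-1) = 7*W)
((20 + I*(-108)) + 23286)*(N(646) + 305787) = ((20 + 6*(-108)) + 23286)*(7*646 + 305787) = ((20 - 648) + 23286)*(4522 + 305787) = (-628 + 23286)*310309 = 22658*310309 = 7030981322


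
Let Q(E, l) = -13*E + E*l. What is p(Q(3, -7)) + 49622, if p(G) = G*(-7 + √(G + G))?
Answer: 50042 - 120*I*√30 ≈ 50042.0 - 657.27*I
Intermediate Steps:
p(G) = G*(-7 + √2*√G) (p(G) = G*(-7 + √(2*G)) = G*(-7 + √2*√G))
p(Q(3, -7)) + 49622 = (-21*(-13 - 7) + √2*(3*(-13 - 7))^(3/2)) + 49622 = (-21*(-20) + √2*(3*(-20))^(3/2)) + 49622 = (-7*(-60) + √2*(-60)^(3/2)) + 49622 = (420 + √2*(-120*I*√15)) + 49622 = (420 - 120*I*√30) + 49622 = 50042 - 120*I*√30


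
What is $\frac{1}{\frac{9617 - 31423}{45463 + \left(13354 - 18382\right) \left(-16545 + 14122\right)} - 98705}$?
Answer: $- \frac{12228307}{1206995064241} \approx -1.0131 \cdot 10^{-5}$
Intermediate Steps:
$\frac{1}{\frac{9617 - 31423}{45463 + \left(13354 - 18382\right) \left(-16545 + 14122\right)} - 98705} = \frac{1}{- \frac{21806}{45463 - -12182844} - 98705} = \frac{1}{- \frac{21806}{45463 + 12182844} - 98705} = \frac{1}{- \frac{21806}{12228307} - 98705} = \frac{1}{- \frac{1206995064241}{12228307}} = - \frac{12228307}{1206995064241}$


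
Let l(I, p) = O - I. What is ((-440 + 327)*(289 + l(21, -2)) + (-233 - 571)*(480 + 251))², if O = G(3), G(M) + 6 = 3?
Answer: 381514993561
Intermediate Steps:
G(M) = -3 (G(M) = -6 + 3 = -3)
O = -3
l(I, p) = -3 - I
((-440 + 327)*(289 + l(21, -2)) + (-233 - 571)*(480 + 251))² = ((-440 + 327)*(289 + (-3 - 1*21)) + (-233 - 571)*(480 + 251))² = (-113*(289 + (-3 - 21)) - 804*731)² = (-113*(289 - 24) - 587724)² = (-113*265 - 587724)² = (-29945 - 587724)² = (-617669)² = 381514993561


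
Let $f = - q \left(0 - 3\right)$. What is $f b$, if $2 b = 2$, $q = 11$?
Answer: $33$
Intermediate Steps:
$f = 33$ ($f = \left(-1\right) 11 \left(0 - 3\right) = - 11 \left(0 - 3\right) = \left(-11\right) \left(-3\right) = 33$)
$b = 1$ ($b = \frac{1}{2} \cdot 2 = 1$)
$f b = 33 \cdot 1 = 33$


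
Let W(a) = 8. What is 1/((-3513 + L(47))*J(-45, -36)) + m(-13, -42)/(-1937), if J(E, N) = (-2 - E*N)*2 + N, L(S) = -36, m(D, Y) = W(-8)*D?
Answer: 93125909/1734467280 ≈ 0.053691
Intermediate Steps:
m(D, Y) = 8*D
J(E, N) = -4 + N - 2*E*N (J(E, N) = (-2 - E*N)*2 + N = (-4 - 2*E*N) + N = -4 + N - 2*E*N)
1/((-3513 + L(47))*J(-45, -36)) + m(-13, -42)/(-1937) = 1/((-3513 - 36)*(-4 - 36 - 2*(-45)*(-36))) + (8*(-13))/(-1937) = 1/((-3549)*(-4 - 36 - 3240)) - 104*(-1/1937) = -1/3549/(-3280) + 8/149 = -1/3549*(-1/3280) + 8/149 = 1/11640720 + 8/149 = 93125909/1734467280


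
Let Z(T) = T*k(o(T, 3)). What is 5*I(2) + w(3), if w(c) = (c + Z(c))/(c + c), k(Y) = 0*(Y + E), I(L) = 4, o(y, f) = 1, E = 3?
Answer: 41/2 ≈ 20.500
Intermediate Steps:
k(Y) = 0 (k(Y) = 0*(Y + 3) = 0*(3 + Y) = 0)
Z(T) = 0 (Z(T) = T*0 = 0)
w(c) = ½ (w(c) = (c + 0)/(c + c) = c/((2*c)) = c*(1/(2*c)) = ½)
5*I(2) + w(3) = 5*4 + ½ = 20 + ½ = 41/2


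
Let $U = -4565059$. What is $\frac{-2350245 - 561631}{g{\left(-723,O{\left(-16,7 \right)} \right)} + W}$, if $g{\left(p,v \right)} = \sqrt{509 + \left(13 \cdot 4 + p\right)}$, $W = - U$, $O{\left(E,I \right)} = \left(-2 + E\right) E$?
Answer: $- \frac{13292885740684}{20839763673643} + \frac{26206884 i \sqrt{2}}{20839763673643} \approx -0.63786 + 1.7784 \cdot 10^{-6} i$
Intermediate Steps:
$O{\left(E,I \right)} = E \left(-2 + E\right)$
$W = 4565059$ ($W = \left(-1\right) \left(-4565059\right) = 4565059$)
$g{\left(p,v \right)} = \sqrt{561 + p}$ ($g{\left(p,v \right)} = \sqrt{509 + \left(52 + p\right)} = \sqrt{561 + p}$)
$\frac{-2350245 - 561631}{g{\left(-723,O{\left(-16,7 \right)} \right)} + W} = \frac{-2350245 - 561631}{\sqrt{561 - 723} + 4565059} = - \frac{2911876}{\sqrt{-162} + 4565059} = - \frac{2911876}{9 i \sqrt{2} + 4565059} = - \frac{2911876}{4565059 + 9 i \sqrt{2}}$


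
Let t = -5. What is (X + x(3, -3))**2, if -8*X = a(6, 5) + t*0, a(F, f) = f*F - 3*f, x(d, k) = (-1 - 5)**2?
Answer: 74529/64 ≈ 1164.5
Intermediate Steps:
x(d, k) = 36 (x(d, k) = (-6)**2 = 36)
a(F, f) = -3*f + F*f (a(F, f) = F*f - 3*f = -3*f + F*f)
X = -15/8 (X = -(5*(-3 + 6) - 5*0)/8 = -(5*3 + 0)/8 = -(15 + 0)/8 = -1/8*15 = -15/8 ≈ -1.8750)
(X + x(3, -3))**2 = (-15/8 + 36)**2 = (273/8)**2 = 74529/64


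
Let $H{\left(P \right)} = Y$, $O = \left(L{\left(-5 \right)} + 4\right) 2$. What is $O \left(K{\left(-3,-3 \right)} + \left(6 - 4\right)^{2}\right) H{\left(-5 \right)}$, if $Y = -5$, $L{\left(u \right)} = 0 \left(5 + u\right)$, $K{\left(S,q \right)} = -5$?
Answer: $40$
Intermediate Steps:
$L{\left(u \right)} = 0$
$O = 8$ ($O = \left(0 + 4\right) 2 = 4 \cdot 2 = 8$)
$H{\left(P \right)} = -5$
$O \left(K{\left(-3,-3 \right)} + \left(6 - 4\right)^{2}\right) H{\left(-5 \right)} = 8 \left(-5 + \left(6 - 4\right)^{2}\right) \left(-5\right) = 8 \left(-5 + 2^{2}\right) \left(-5\right) = 8 \left(-5 + 4\right) \left(-5\right) = 8 \left(\left(-1\right) \left(-5\right)\right) = 8 \cdot 5 = 40$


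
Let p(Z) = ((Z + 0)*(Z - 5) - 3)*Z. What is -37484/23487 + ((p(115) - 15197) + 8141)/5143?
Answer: 33801105751/120793641 ≈ 279.83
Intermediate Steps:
p(Z) = Z*(-3 + Z*(-5 + Z)) (p(Z) = (Z*(-5 + Z) - 3)*Z = (-3 + Z*(-5 + Z))*Z = Z*(-3 + Z*(-5 + Z)))
-37484/23487 + ((p(115) - 15197) + 8141)/5143 = -37484/23487 + ((115*(-3 + 115**2 - 5*115) - 15197) + 8141)/5143 = -37484*1/23487 + ((115*(-3 + 13225 - 575) - 15197) + 8141)*(1/5143) = -37484/23487 + ((115*12647 - 15197) + 8141)*(1/5143) = -37484/23487 + ((1454405 - 15197) + 8141)*(1/5143) = -37484/23487 + (1439208 + 8141)*(1/5143) = -37484/23487 + 1447349*(1/5143) = -37484/23487 + 1447349/5143 = 33801105751/120793641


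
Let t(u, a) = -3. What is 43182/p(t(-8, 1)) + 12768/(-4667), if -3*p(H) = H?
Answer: 201517626/4667 ≈ 43179.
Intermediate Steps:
p(H) = -H/3
43182/p(t(-8, 1)) + 12768/(-4667) = 43182/((-⅓*(-3))) + 12768/(-4667) = 43182/1 + 12768*(-1/4667) = 43182*1 - 12768/4667 = 43182 - 12768/4667 = 201517626/4667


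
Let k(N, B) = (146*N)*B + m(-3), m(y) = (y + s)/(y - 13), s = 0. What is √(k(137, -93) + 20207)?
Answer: I*√29439661/4 ≈ 1356.5*I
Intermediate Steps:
m(y) = y/(-13 + y) (m(y) = (y + 0)/(y - 13) = y/(-13 + y))
k(N, B) = 3/16 + 146*B*N (k(N, B) = (146*N)*B - 3/(-13 - 3) = 146*B*N - 3/(-16) = 146*B*N - 3*(-1/16) = 146*B*N + 3/16 = 3/16 + 146*B*N)
√(k(137, -93) + 20207) = √((3/16 + 146*(-93)*137) + 20207) = √((3/16 - 1860186) + 20207) = √(-29762973/16 + 20207) = √(-29439661/16) = I*√29439661/4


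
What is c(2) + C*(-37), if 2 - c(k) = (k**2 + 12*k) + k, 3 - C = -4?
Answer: -287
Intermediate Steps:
C = 7 (C = 3 - 1*(-4) = 3 + 4 = 7)
c(k) = 2 - k**2 - 13*k (c(k) = 2 - ((k**2 + 12*k) + k) = 2 - (k**2 + 13*k) = 2 + (-k**2 - 13*k) = 2 - k**2 - 13*k)
c(2) + C*(-37) = (2 - 1*2**2 - 13*2) + 7*(-37) = (2 - 1*4 - 26) - 259 = (2 - 4 - 26) - 259 = -28 - 259 = -287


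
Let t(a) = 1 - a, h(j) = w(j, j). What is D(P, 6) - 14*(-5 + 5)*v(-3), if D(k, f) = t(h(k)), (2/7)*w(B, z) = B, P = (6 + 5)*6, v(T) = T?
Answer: -230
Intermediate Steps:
P = 66 (P = 11*6 = 66)
w(B, z) = 7*B/2
h(j) = 7*j/2
D(k, f) = 1 - 7*k/2
D(P, 6) - 14*(-5 + 5)*v(-3) = (1 - 7/2*66) - 14*(-5 + 5)*(-3) = (1 - 231) - 0*(-3) = -230 - 14*0 = -230 + 0 = -230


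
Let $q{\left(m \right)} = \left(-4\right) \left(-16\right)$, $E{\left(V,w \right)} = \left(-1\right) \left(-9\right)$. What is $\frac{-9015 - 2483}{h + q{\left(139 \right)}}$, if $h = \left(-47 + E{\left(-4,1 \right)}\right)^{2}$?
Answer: $- \frac{5749}{754} \approx -7.6247$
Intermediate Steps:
$E{\left(V,w \right)} = 9$
$q{\left(m \right)} = 64$
$h = 1444$ ($h = \left(-47 + 9\right)^{2} = \left(-38\right)^{2} = 1444$)
$\frac{-9015 - 2483}{h + q{\left(139 \right)}} = \frac{-9015 - 2483}{1444 + 64} = - \frac{11498}{1508} = \left(-11498\right) \frac{1}{1508} = - \frac{5749}{754}$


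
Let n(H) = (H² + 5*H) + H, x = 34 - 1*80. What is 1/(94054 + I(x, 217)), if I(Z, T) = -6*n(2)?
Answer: 1/93958 ≈ 1.0643e-5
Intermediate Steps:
x = -46 (x = 34 - 80 = -46)
n(H) = H² + 6*H
I(Z, T) = -96 (I(Z, T) = -12*(6 + 2) = -12*8 = -6*16 = -96)
1/(94054 + I(x, 217)) = 1/(94054 - 96) = 1/93958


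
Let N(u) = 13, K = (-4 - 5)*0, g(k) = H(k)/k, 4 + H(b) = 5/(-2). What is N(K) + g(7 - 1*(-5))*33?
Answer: -39/8 ≈ -4.8750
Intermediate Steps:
H(b) = -13/2 (H(b) = -4 + 5/(-2) = -4 + 5*(-½) = -4 - 5/2 = -13/2)
g(k) = -13/(2*k)
K = 0 (K = -9*0 = 0)
N(K) + g(7 - 1*(-5))*33 = 13 - 13/(2*(7 - 1*(-5)))*33 = 13 - 13/(2*(7 + 5))*33 = 13 - 13/2/12*33 = 13 - 13/2*1/12*33 = 13 - 13/24*33 = 13 - 143/8 = -39/8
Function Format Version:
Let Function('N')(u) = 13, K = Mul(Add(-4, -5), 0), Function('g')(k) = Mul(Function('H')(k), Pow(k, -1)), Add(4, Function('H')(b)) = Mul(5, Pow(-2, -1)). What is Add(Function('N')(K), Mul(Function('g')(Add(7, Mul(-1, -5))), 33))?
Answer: Rational(-39, 8) ≈ -4.8750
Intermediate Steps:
Function('H')(b) = Rational(-13, 2) (Function('H')(b) = Add(-4, Mul(5, Pow(-2, -1))) = Add(-4, Mul(5, Rational(-1, 2))) = Add(-4, Rational(-5, 2)) = Rational(-13, 2))
Function('g')(k) = Mul(Rational(-13, 2), Pow(k, -1))
K = 0 (K = Mul(-9, 0) = 0)
Add(Function('N')(K), Mul(Function('g')(Add(7, Mul(-1, -5))), 33)) = Add(13, Mul(Mul(Rational(-13, 2), Pow(Add(7, Mul(-1, -5)), -1)), 33)) = Add(13, Mul(Mul(Rational(-13, 2), Pow(Add(7, 5), -1)), 33)) = Add(13, Mul(Mul(Rational(-13, 2), Pow(12, -1)), 33)) = Add(13, Mul(Mul(Rational(-13, 2), Rational(1, 12)), 33)) = Add(13, Mul(Rational(-13, 24), 33)) = Add(13, Rational(-143, 8)) = Rational(-39, 8)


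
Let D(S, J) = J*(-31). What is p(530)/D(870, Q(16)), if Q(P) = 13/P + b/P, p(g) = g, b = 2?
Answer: -1696/93 ≈ -18.237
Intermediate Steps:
Q(P) = 15/P (Q(P) = 13/P + 2/P = 15/P)
D(S, J) = -31*J
p(530)/D(870, Q(16)) = 530/((-465/16)) = 530/((-31*15/16)) = 530/(-465/16) = 530*(-16/465) = -1696/93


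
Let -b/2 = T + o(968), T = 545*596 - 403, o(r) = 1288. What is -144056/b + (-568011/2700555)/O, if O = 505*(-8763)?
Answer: 57386191944987857/259495829820716775 ≈ 0.22114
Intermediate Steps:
T = 324417 (T = 324820 - 403 = 324417)
b = -651410 (b = -2*(324417 + 1288) = -2*325705 = -651410)
O = -4425315
-144056/b + (-568011/2700555)/O = -144056/(-651410) - 568011/2700555/(-4425315) = -144056*(-1/651410) - 568011*1/2700555*(-1/4425315) = 72028/325705 - 189337/900185*(-1/4425315) = 72028/325705 + 189337/3983602183275 = 57386191944987857/259495829820716775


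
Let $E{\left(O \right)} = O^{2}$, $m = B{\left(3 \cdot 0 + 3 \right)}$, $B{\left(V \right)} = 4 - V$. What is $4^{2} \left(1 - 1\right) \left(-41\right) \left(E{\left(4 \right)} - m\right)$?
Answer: $0$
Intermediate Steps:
$m = 1$ ($m = 4 - \left(3 \cdot 0 + 3\right) = 4 - \left(0 + 3\right) = 4 - 3 = 1$)
$4^{2} \left(1 - 1\right) \left(-41\right) \left(E{\left(4 \right)} - m\right) = 4^{2} \left(1 - 1\right) \left(-41\right) \left(4^{2} - 1\right) = 16 \cdot 0 \left(-41\right) \left(16 - 1\right) = 0 \left(-41\right) 15 = 0 \cdot 15 = 0$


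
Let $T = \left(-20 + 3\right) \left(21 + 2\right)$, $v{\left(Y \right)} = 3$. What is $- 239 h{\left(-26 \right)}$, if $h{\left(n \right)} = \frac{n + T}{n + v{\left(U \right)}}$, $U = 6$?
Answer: $- \frac{99663}{23} \approx -4333.2$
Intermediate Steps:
$T = -391$ ($T = \left(-17\right) 23 = -391$)
$h{\left(n \right)} = \frac{-391 + n}{3 + n}$ ($h{\left(n \right)} = \frac{n - 391}{n + 3} = \frac{-391 + n}{3 + n}$)
$- 239 h{\left(-26 \right)} = - 239 \frac{-391 - 26}{3 - 26} = - 239 \frac{1}{-23} \left(-417\right) = - 239 \left(\left(- \frac{1}{23}\right) \left(-417\right)\right) = \left(-239\right) \frac{417}{23} = - \frac{99663}{23}$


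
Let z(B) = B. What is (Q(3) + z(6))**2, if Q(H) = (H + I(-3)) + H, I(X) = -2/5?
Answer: 3364/25 ≈ 134.56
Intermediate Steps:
I(X) = -2/5 (I(X) = -2*1/5 = -2/5)
Q(H) = -2/5 + 2*H (Q(H) = (H - 2/5) + H = (-2/5 + H) + H = -2/5 + 2*H)
(Q(3) + z(6))**2 = ((-2/5 + 2*3) + 6)**2 = ((-2/5 + 6) + 6)**2 = (28/5 + 6)**2 = (58/5)**2 = 3364/25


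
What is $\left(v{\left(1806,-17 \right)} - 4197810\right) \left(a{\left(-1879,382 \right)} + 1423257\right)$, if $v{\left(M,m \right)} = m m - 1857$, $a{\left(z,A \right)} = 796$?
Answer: $-5980136839034$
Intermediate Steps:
$v{\left(M,m \right)} = -1857 + m^{2}$ ($v{\left(M,m \right)} = m^{2} - 1857 = -1857 + m^{2}$)
$\left(v{\left(1806,-17 \right)} - 4197810\right) \left(a{\left(-1879,382 \right)} + 1423257\right) = \left(\left(-1857 + \left(-17\right)^{2}\right) - 4197810\right) \left(796 + 1423257\right) = \left(\left(-1857 + 289\right) - 4197810\right) 1424053 = \left(-1568 - 4197810\right) 1424053 = \left(-4199378\right) 1424053 = -5980136839034$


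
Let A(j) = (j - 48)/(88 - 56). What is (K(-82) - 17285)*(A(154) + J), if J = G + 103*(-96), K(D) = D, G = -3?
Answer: 2747511501/16 ≈ 1.7172e+8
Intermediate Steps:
J = -9891 (J = -3 + 103*(-96) = -3 - 9888 = -9891)
A(j) = -3/2 + j/32 (A(j) = (-48 + j)/32 = (-48 + j)*(1/32) = -3/2 + j/32)
(K(-82) - 17285)*(A(154) + J) = (-82 - 17285)*((-3/2 + (1/32)*154) - 9891) = -17367*((-3/2 + 77/16) - 9891) = -17367*(53/16 - 9891) = -17367*(-158203/16) = 2747511501/16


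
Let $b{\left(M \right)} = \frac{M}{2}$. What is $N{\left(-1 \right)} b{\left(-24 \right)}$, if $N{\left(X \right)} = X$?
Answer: $12$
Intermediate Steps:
$b{\left(M \right)} = \frac{M}{2}$ ($b{\left(M \right)} = M \frac{1}{2} = \frac{M}{2}$)
$N{\left(-1 \right)} b{\left(-24 \right)} = - \frac{-24}{2} = \left(-1\right) \left(-12\right) = 12$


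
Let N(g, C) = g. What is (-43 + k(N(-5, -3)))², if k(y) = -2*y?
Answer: 1089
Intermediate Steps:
(-43 + k(N(-5, -3)))² = (-43 - 2*(-5))² = (-43 + 10)² = (-33)² = 1089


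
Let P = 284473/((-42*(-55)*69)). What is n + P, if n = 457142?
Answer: 10409163979/22770 ≈ 4.5714e+5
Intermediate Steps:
P = 40639/22770 (P = 284473/((2310*69)) = 284473/159390 = 284473*(1/159390) = 40639/22770 ≈ 1.7848)
n + P = 457142 + 40639/22770 = 10409163979/22770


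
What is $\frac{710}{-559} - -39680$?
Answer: $\frac{22180410}{559} \approx 39679.0$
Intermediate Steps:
$\frac{710}{-559} - -39680 = 710 \left(- \frac{1}{559}\right) + 39680 = - \frac{710}{559} + 39680 = \frac{22180410}{559}$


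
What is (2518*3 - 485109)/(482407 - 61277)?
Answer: -95511/84226 ≈ -1.1340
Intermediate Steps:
(2518*3 - 485109)/(482407 - 61277) = (7554 - 485109)/421130 = -477555*1/421130 = -95511/84226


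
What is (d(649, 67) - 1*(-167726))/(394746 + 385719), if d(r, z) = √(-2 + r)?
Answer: 167726/780465 + √647/780465 ≈ 0.21494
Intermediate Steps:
(d(649, 67) - 1*(-167726))/(394746 + 385719) = (√(-2 + 649) - 1*(-167726))/(394746 + 385719) = (√647 + 167726)/780465 = (167726 + √647)*(1/780465) = 167726/780465 + √647/780465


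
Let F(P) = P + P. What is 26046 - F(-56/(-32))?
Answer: 52085/2 ≈ 26043.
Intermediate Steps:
F(P) = 2*P
26046 - F(-56/(-32)) = 26046 - 2*(-56/(-32)) = 26046 - 2*(-56*(-1/32)) = 26046 - 2*7/4 = 26046 - 1*7/2 = 26046 - 7/2 = 52085/2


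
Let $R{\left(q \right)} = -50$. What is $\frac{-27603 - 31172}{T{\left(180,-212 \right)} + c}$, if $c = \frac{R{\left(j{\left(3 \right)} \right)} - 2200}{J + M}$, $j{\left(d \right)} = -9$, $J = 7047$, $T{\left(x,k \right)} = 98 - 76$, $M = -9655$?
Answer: $- \frac{76642600}{29813} \approx -2570.8$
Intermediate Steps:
$T{\left(x,k \right)} = 22$ ($T{\left(x,k \right)} = 98 - 76 = 22$)
$c = \frac{1125}{1304}$ ($c = \frac{-50 - 2200}{7047 - 9655} = - \frac{2250}{-2608} = \left(-2250\right) \left(- \frac{1}{2608}\right) = \frac{1125}{1304} \approx 0.86273$)
$\frac{-27603 - 31172}{T{\left(180,-212 \right)} + c} = \frac{-27603 - 31172}{22 + \frac{1125}{1304}} = - \frac{58775}{\frac{29813}{1304}} = \left(-58775\right) \frac{1304}{29813} = - \frac{76642600}{29813}$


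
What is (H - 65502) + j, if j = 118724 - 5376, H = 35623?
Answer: 83469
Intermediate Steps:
j = 113348
(H - 65502) + j = (35623 - 65502) + 113348 = -29879 + 113348 = 83469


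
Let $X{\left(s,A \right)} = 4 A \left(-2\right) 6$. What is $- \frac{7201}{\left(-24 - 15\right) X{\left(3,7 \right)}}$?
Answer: $- \frac{7201}{13104} \approx -0.54953$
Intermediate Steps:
$X{\left(s,A \right)} = - 48 A$ ($X{\left(s,A \right)} = - 8 A 6 = - 48 A$)
$- \frac{7201}{\left(-24 - 15\right) X{\left(3,7 \right)}} = - \frac{7201}{\left(-24 - 15\right) \left(\left(-48\right) 7\right)} = - \frac{7201}{\left(-39\right) \left(-336\right)} = - \frac{7201}{13104}$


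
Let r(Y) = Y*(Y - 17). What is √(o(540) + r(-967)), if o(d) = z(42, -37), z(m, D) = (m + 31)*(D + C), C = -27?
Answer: 2*√236714 ≈ 973.07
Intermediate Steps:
z(m, D) = (-27 + D)*(31 + m) (z(m, D) = (m + 31)*(D - 27) = (31 + m)*(-27 + D) = (-27 + D)*(31 + m))
o(d) = -4672 (o(d) = -837 - 27*42 + 31*(-37) - 37*42 = -837 - 1134 - 1147 - 1554 = -4672)
r(Y) = Y*(-17 + Y)
√(o(540) + r(-967)) = √(-4672 - 967*(-17 - 967)) = √(-4672 - 967*(-984)) = √(-4672 + 951528) = √946856 = 2*√236714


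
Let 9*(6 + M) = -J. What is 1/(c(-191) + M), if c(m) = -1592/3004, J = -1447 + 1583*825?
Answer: -6759/979744664 ≈ -6.8987e-6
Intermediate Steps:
J = 1304528 (J = -1447 + 1305975 = 1304528)
M = -1304582/9 (M = -6 + (-1*1304528)/9 = -6 + (⅑)*(-1304528) = -6 - 1304528/9 = -1304582/9 ≈ -1.4495e+5)
c(m) = -398/751 (c(m) = -1592*1/3004 = -398/751)
1/(c(-191) + M) = 1/(-398/751 - 1304582/9) = 1/(-979744664/6759) = -6759/979744664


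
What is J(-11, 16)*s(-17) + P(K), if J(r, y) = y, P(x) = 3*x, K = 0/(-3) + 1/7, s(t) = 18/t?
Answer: -1965/119 ≈ -16.513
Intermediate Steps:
K = ⅐ (K = 0*(-⅓) + 1*(⅐) = 0 + ⅐ = ⅐ ≈ 0.14286)
J(-11, 16)*s(-17) + P(K) = 16*(18/(-17)) + 3*(⅐) = 16*(18*(-1/17)) + 3/7 = 16*(-18/17) + 3/7 = -288/17 + 3/7 = -1965/119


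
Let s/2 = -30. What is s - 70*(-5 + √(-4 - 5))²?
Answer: -1180 + 2100*I ≈ -1180.0 + 2100.0*I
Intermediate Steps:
s = -60 (s = 2*(-30) = -60)
s - 70*(-5 + √(-4 - 5))² = -60 - 70*(-5 + √(-4 - 5))² = -60 - 70*(-5 + √(-9))² = -60 - 70*(-5 + 3*I)²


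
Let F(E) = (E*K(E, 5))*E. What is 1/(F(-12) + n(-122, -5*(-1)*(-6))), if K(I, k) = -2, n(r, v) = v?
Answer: -1/318 ≈ -0.0031447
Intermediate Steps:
F(E) = -2*E**2 (F(E) = (E*(-2))*E = (-2*E)*E = -2*E**2)
1/(F(-12) + n(-122, -5*(-1)*(-6))) = 1/(-2*(-12)**2 - 5*(-1)*(-6)) = 1/(-2*144 + 5*(-6)) = 1/(-288 - 30) = 1/(-318) = -1/318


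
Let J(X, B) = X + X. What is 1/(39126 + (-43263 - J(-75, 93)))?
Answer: -1/3987 ≈ -0.00025081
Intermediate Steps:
J(X, B) = 2*X
1/(39126 + (-43263 - J(-75, 93))) = 1/(39126 + (-43263 - 2*(-75))) = 1/(39126 + (-43263 - 1*(-150))) = 1/(39126 + (-43263 + 150)) = 1/(39126 - 43113) = 1/(-3987) = -1/3987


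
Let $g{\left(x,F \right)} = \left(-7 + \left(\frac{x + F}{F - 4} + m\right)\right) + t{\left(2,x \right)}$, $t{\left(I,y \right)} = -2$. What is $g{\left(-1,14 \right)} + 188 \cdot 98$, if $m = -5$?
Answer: $\frac{184113}{10} \approx 18411.0$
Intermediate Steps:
$g{\left(x,F \right)} = -14 + \frac{F + x}{-4 + F}$ ($g{\left(x,F \right)} = \left(-7 - \left(5 - \frac{x + F}{F - 4}\right)\right) - 2 = \left(-7 - \left(5 - \frac{F + x}{-4 + F}\right)\right) - 2 = \left(-12 + \frac{F + x}{-4 + F}\right) - 2 = -14 + \frac{F + x}{-4 + F}$)
$g{\left(-1,14 \right)} + 188 \cdot 98 = \frac{56 - 1 - 182}{-4 + 14} + 188 \cdot 98 = \frac{56 - 1 - 182}{10} + 18424 = \frac{1}{10} \left(-127\right) + 18424 = - \frac{127}{10} + 18424 = \frac{184113}{10}$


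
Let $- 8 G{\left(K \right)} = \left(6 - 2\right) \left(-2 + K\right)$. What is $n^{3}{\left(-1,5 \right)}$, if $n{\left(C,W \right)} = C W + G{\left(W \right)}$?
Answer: $- \frac{2197}{8} \approx -274.63$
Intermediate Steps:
$G{\left(K \right)} = 1 - \frac{K}{2}$ ($G{\left(K \right)} = - \frac{\left(6 - 2\right) \left(-2 + K\right)}{8} = - \frac{4 \left(-2 + K\right)}{8} = - \frac{-8 + 4 K}{8} = 1 - \frac{K}{2}$)
$n{\left(C,W \right)} = 1 - \frac{W}{2} + C W$ ($n{\left(C,W \right)} = C W - \left(-1 + \frac{W}{2}\right) = 1 - \frac{W}{2} + C W$)
$n^{3}{\left(-1,5 \right)} = \left(1 - \frac{5}{2} - 5\right)^{3} = \left(- \frac{13}{2}\right)^{3} = - \frac{2197}{8}$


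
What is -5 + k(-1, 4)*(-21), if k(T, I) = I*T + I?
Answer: -5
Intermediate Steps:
k(T, I) = I + I*T
-5 + k(-1, 4)*(-21) = -5 + (4*(1 - 1))*(-21) = -5 + (4*0)*(-21) = -5 + 0*(-21) = -5 + 0 = -5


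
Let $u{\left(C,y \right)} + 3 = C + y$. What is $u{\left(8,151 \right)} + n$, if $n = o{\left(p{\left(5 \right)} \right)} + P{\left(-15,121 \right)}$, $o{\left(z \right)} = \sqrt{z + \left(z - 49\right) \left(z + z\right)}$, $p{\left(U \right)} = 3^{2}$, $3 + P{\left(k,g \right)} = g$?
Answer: $274 + 3 i \sqrt{79} \approx 274.0 + 26.665 i$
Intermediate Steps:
$P{\left(k,g \right)} = -3 + g$
$u{\left(C,y \right)} = -3 + C + y$ ($u{\left(C,y \right)} = -3 + \left(C + y\right) = -3 + C + y$)
$p{\left(U \right)} = 9$
$o{\left(z \right)} = \sqrt{z + 2 z \left(-49 + z\right)}$ ($o{\left(z \right)} = \sqrt{z + \left(-49 + z\right) 2 z} = \sqrt{z + 2 z \left(-49 + z\right)}$)
$n = 118 + 3 i \sqrt{79}$ ($n = \sqrt{9 \left(-97 + 2 \cdot 9\right)} + \left(-3 + 121\right) = \sqrt{9 \left(-97 + 18\right)} + 118 = \sqrt{9 \left(-79\right)} + 118 = \sqrt{-711} + 118 = 3 i \sqrt{79} + 118 = 118 + 3 i \sqrt{79} \approx 118.0 + 26.665 i$)
$u{\left(8,151 \right)} + n = \left(-3 + 8 + 151\right) + \left(118 + 3 i \sqrt{79}\right) = 156 + \left(118 + 3 i \sqrt{79}\right) = 274 + 3 i \sqrt{79}$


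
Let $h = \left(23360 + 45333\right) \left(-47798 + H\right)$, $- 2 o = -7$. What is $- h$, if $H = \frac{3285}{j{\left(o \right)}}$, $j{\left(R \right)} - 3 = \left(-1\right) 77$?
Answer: $\frac{243196369541}{74} \approx 3.2864 \cdot 10^{9}$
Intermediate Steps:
$o = \frac{7}{2}$ ($o = \left(- \frac{1}{2}\right) \left(-7\right) = \frac{7}{2} \approx 3.5$)
$j{\left(R \right)} = -74$ ($j{\left(R \right)} = 3 - 77 = -74$)
$H = - \frac{3285}{74}$ ($H = \frac{3285}{-74} = 3285 \left(- \frac{1}{74}\right) = - \frac{3285}{74} \approx -44.392$)
$h = - \frac{243196369541}{74}$ ($h = \left(23360 + 45333\right) \left(-47798 - \frac{3285}{74}\right) = 68693 \left(- \frac{3540337}{74}\right) = - \frac{243196369541}{74} \approx -3.2864 \cdot 10^{9}$)
$- h = \left(-1\right) \left(- \frac{243196369541}{74}\right) = \frac{243196369541}{74}$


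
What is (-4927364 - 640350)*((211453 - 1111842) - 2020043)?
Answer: 16260130132448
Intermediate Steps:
(-4927364 - 640350)*((211453 - 1111842) - 2020043) = -5567714*(-900389 - 2020043) = -5567714*(-2920432) = 16260130132448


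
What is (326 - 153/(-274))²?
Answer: 8006133529/75076 ≈ 1.0664e+5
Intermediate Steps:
(326 - 153/(-274))² = (326 - 153*(-1/274))² = (326 + 153/274)² = (89477/274)² = 8006133529/75076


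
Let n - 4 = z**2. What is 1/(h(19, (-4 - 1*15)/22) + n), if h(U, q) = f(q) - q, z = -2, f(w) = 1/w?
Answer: 418/3221 ≈ 0.12977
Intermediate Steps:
n = 8 (n = 4 + (-2)**2 = 4 + 4 = 8)
h(U, q) = 1/q - q
1/(h(19, (-4 - 1*15)/22) + n) = 1/((1/((-4 - 1*15)/22) - (-4 - 1*15)/22) + 8) = 1/((1/((-4 - 15)*(1/22)) - (-4 - 15)/22) + 8) = 1/((1/(-19*1/22) - (-19)/22) + 8) = 1/((1/(-19/22) - 1*(-19/22)) + 8) = 1/((-22/19 + 19/22) + 8) = 1/(-123/418 + 8) = 1/(3221/418) = 418/3221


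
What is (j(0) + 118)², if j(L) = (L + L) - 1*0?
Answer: 13924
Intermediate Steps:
j(L) = 2*L (j(L) = 2*L + 0 = 2*L)
(j(0) + 118)² = (2*0 + 118)² = (0 + 118)² = 118² = 13924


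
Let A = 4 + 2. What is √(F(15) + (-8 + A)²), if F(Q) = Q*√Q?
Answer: √(4 + 15*√15) ≈ 7.8800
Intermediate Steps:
F(Q) = Q^(3/2)
A = 6
√(F(15) + (-8 + A)²) = √(15^(3/2) + (-8 + 6)²) = √(15*√15 + (-2)²) = √(15*√15 + 4) = √(4 + 15*√15)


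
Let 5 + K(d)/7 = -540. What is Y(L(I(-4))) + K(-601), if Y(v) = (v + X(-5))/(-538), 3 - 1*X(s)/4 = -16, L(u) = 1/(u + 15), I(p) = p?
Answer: -22578007/5918 ≈ -3815.1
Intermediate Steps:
L(u) = 1/(15 + u)
K(d) = -3815 (K(d) = -35 + 7*(-540) = -35 - 3780 = -3815)
X(s) = 76 (X(s) = 12 - 4*(-16) = 12 + 64 = 76)
Y(v) = -38/269 - v/538 (Y(v) = (v + 76)/(-538) = -(76 + v)/538 = -38/269 - v/538)
Y(L(I(-4))) + K(-601) = (-38/269 - 1/(538*(15 - 4))) - 3815 = (-38/269 - 1/538/11) - 3815 = (-38/269 - 1/538*1/11) - 3815 = (-38/269 - 1/5918) - 3815 = -837/5918 - 3815 = -22578007/5918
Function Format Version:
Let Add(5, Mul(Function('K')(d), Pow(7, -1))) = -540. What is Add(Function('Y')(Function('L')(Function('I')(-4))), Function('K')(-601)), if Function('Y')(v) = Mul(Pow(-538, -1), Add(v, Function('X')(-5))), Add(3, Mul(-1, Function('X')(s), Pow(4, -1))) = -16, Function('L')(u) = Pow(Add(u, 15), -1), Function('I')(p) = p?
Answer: Rational(-22578007, 5918) ≈ -3815.1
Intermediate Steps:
Function('L')(u) = Pow(Add(15, u), -1)
Function('K')(d) = -3815 (Function('K')(d) = Add(-35, Mul(7, -540)) = Add(-35, -3780) = -3815)
Function('X')(s) = 76 (Function('X')(s) = Add(12, Mul(-4, -16)) = Add(12, 64) = 76)
Function('Y')(v) = Add(Rational(-38, 269), Mul(Rational(-1, 538), v)) (Function('Y')(v) = Mul(Pow(-538, -1), Add(v, 76)) = Mul(Rational(-1, 538), Add(76, v)) = Add(Rational(-38, 269), Mul(Rational(-1, 538), v)))
Add(Function('Y')(Function('L')(Function('I')(-4))), Function('K')(-601)) = Add(Add(Rational(-38, 269), Mul(Rational(-1, 538), Pow(Add(15, -4), -1))), -3815) = Add(Add(Rational(-38, 269), Mul(Rational(-1, 538), Pow(11, -1))), -3815) = Add(Add(Rational(-38, 269), Mul(Rational(-1, 538), Rational(1, 11))), -3815) = Add(Add(Rational(-38, 269), Rational(-1, 5918)), -3815) = Add(Rational(-837, 5918), -3815) = Rational(-22578007, 5918)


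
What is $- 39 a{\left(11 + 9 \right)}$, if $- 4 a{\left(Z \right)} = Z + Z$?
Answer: $390$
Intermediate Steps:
$a{\left(Z \right)} = - \frac{Z}{2}$ ($a{\left(Z \right)} = - \frac{Z + Z}{4} = - \frac{2 Z}{4} = - \frac{Z}{2}$)
$- 39 a{\left(11 + 9 \right)} = - 39 \left(- \frac{11 + 9}{2}\right) = - 39 \left(\left(- \frac{1}{2}\right) 20\right) = \left(-39\right) \left(-10\right) = 390$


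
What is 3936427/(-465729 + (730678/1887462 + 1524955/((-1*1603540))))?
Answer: -1191407189681748996/140958679239589901 ≈ -8.4522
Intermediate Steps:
3936427/(-465729 + (730678/1887462 + 1524955/((-1*1603540)))) = 3936427/(-465729 + (730678*(1/1887462) + 1524955/(-1603540))) = 3936427/(-465729 + (365339/943731 + 1524955*(-1/1603540))) = 3936427/(-465729 + (365339/943731 - 304991/320708)) = 3936427/(-465729 - 170662321409/302662081548) = 3936427/(-140958679239589901/302662081548) = 3936427*(-302662081548/140958679239589901) = -1191407189681748996/140958679239589901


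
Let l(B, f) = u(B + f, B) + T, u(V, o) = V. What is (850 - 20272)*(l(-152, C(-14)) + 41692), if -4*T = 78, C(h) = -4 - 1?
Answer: -806314041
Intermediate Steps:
C(h) = -5
T = -39/2 (T = -1/4*78 = -39/2 ≈ -19.500)
l(B, f) = -39/2 + B + f (l(B, f) = (B + f) - 39/2 = -39/2 + B + f)
(850 - 20272)*(l(-152, C(-14)) + 41692) = (850 - 20272)*((-39/2 - 152 - 5) + 41692) = -19422*(-353/2 + 41692) = -19422*83031/2 = -806314041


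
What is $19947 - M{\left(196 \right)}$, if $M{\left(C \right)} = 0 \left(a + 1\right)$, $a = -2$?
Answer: $19947$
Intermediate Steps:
$M{\left(C \right)} = 0$ ($M{\left(C \right)} = 0 \left(-2 + 1\right) = 0 \left(-1\right) = 0$)
$19947 - M{\left(196 \right)} = 19947 - 0 = 19947 + 0 = 19947$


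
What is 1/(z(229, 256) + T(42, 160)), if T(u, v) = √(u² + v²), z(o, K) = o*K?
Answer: 14656/859186503 - √6841/1718373006 ≈ 1.7010e-5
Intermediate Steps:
z(o, K) = K*o
1/(z(229, 256) + T(42, 160)) = 1/(256*229 + √(42² + 160²)) = 1/(58624 + √(1764 + 25600)) = 1/(58624 + √27364) = 1/(58624 + 2*√6841)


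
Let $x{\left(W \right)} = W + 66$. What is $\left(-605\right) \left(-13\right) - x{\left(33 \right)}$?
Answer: $7766$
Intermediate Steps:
$x{\left(W \right)} = 66 + W$
$\left(-605\right) \left(-13\right) - x{\left(33 \right)} = \left(-605\right) \left(-13\right) - \left(66 + 33\right) = 7865 - 99 = 7766$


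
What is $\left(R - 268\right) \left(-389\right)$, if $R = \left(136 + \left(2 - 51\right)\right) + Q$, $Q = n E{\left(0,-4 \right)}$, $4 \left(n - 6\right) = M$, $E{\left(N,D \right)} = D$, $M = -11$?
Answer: $75466$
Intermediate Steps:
$n = \frac{13}{4}$ ($n = 6 + \frac{1}{4} \left(-11\right) = 6 - \frac{11}{4} = \frac{13}{4} \approx 3.25$)
$Q = -13$ ($Q = \frac{13}{4} \left(-4\right) = -13$)
$R = 74$ ($R = \left(136 + \left(2 - 51\right)\right) - 13 = \left(136 - 49\right) - 13 = 87 - 13 = 74$)
$\left(R - 268\right) \left(-389\right) = \left(74 - 268\right) \left(-389\right) = \left(-194\right) \left(-389\right) = 75466$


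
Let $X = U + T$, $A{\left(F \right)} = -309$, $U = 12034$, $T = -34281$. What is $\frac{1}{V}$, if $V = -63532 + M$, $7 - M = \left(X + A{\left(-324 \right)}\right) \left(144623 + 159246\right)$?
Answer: $\frac{1}{6854005639} \approx 1.459 \cdot 10^{-10}$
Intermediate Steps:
$X = -22247$ ($X = 12034 - 34281 = -22247$)
$M = 6854069171$ ($M = 7 - \left(-22247 - 309\right) \left(144623 + 159246\right) = 7 - \left(-22556\right) 303869 = 7 - -6854069164 = 7 + 6854069164 = 6854069171$)
$V = 6854005639$ ($V = -63532 + 6854069171 = 6854005639$)
$\frac{1}{V} = \frac{1}{6854005639}$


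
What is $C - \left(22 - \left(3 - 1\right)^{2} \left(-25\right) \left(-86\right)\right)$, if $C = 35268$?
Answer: $43846$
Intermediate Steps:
$C - \left(22 - \left(3 - 1\right)^{2} \left(-25\right) \left(-86\right)\right) = 35268 - \left(22 - \left(3 - 1\right)^{2} \left(-25\right) \left(-86\right)\right) = 35268 - \left(22 - 2^{2} \left(-25\right) \left(-86\right)\right) = 35268 - \left(22 - 4 \left(-25\right) \left(-86\right)\right) = 35268 - -8578 = 35268 + \left(8600 - 22\right) = 35268 + 8578 = 43846$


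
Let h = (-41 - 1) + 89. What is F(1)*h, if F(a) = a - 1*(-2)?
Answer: 141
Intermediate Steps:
F(a) = 2 + a (F(a) = a + 2 = 2 + a)
h = 47 (h = -42 + 89 = 47)
F(1)*h = (2 + 1)*47 = 3*47 = 141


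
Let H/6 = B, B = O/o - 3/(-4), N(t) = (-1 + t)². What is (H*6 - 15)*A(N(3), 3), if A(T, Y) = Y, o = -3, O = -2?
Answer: 108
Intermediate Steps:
B = 17/12 (B = -2/(-3) - 3/(-4) = -2*(-⅓) - 3*(-¼) = ⅔ + ¾ = 17/12 ≈ 1.4167)
H = 17/2 (H = 6*(17/12) = 17/2 ≈ 8.5000)
(H*6 - 15)*A(N(3), 3) = ((17/2)*6 - 15)*3 = (51 - 15)*3 = 36*3 = 108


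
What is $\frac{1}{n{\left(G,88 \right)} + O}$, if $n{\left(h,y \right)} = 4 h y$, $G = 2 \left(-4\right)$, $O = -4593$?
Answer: $- \frac{1}{7409} \approx -0.00013497$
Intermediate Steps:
$G = -8$
$n{\left(h,y \right)} = 4 h y$
$\frac{1}{n{\left(G,88 \right)} + O} = \frac{1}{4 \left(-8\right) 88 - 4593} = \frac{1}{-2816 - 4593} = \frac{1}{-7409} = - \frac{1}{7409}$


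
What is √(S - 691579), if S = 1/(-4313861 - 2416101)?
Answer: I*√31323264761278450038/6729962 ≈ 831.61*I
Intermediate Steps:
S = -1/6729962 (S = 1/(-6729962) = -1/6729962 ≈ -1.4859e-7)
√(S - 691579) = √(-1/6729962 - 691579) = √(-4654300389999/6729962) = I*√31323264761278450038/6729962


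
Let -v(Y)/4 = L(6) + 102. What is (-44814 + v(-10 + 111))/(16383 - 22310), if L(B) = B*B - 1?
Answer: 45362/5927 ≈ 7.6535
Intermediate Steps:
L(B) = -1 + B² (L(B) = B² - 1 = -1 + B²)
v(Y) = -548 (v(Y) = -4*((-1 + 6²) + 102) = -4*((-1 + 36) + 102) = -4*(35 + 102) = -4*137 = -548)
(-44814 + v(-10 + 111))/(16383 - 22310) = (-44814 - 548)/(16383 - 22310) = -45362/(-5927) = -45362*(-1/5927) = 45362/5927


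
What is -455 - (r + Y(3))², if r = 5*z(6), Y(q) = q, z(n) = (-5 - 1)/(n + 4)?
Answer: -455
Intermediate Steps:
z(n) = -6/(4 + n)
r = -3 (r = 5*(-6/(4 + 6)) = 5*(-6/10) = 5*(-6*⅒) = 5*(-⅗) = -3)
-455 - (r + Y(3))² = -455 - (-3 + 3)² = -455 - 1*0² = -455 - 1*0 = -455 + 0 = -455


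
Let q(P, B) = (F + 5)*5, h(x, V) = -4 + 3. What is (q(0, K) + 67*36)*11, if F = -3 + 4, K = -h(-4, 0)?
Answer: 26862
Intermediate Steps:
h(x, V) = -1
K = 1 (K = -1*(-1) = 1)
F = 1
q(P, B) = 30 (q(P, B) = (1 + 5)*5 = 6*5 = 30)
(q(0, K) + 67*36)*11 = (30 + 67*36)*11 = (30 + 2412)*11 = 2442*11 = 26862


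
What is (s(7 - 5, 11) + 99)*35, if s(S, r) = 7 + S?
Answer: 3780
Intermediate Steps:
(s(7 - 5, 11) + 99)*35 = ((7 + (7 - 5)) + 99)*35 = ((7 + 2) + 99)*35 = (9 + 99)*35 = 108*35 = 3780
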